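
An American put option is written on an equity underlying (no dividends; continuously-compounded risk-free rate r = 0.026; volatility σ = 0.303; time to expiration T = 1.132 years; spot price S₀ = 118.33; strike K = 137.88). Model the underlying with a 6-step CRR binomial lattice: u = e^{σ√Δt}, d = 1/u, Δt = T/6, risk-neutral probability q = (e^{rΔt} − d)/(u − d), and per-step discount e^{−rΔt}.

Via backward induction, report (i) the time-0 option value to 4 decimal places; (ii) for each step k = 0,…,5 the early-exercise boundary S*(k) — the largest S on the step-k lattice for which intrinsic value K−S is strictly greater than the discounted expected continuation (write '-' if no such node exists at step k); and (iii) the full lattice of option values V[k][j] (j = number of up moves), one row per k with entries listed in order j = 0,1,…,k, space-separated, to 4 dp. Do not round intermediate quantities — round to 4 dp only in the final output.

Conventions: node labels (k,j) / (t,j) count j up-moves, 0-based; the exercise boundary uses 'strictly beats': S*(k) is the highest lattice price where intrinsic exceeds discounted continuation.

Δt=0.18867, u=1.14066, d=0.87668, q=0.48577, disc=e^(-rΔt)=0.99511
k=6 terminal: V=max(K-S,0) → 84.1584 67.9821 46.9349 19.5500 0.0000 0.0000 0.0000
k=5: j=0 S=61.2783 intr=76.6017 cont=75.9270 V=76.6017[EX]; j=1 S=79.7300 intr=58.1500 cont=57.4753 V=58.1500[EX]; j=2 S=103.7378 intr=34.1422 cont=33.4675 V=34.1422[EX]; j=3 S=134.9748 intr=2.9052 cont=10.0040 V=10.0040[hold]; j=4 S=175.6175 intr=0.0000 cont=0.0000 V=0.0000[hold]; j=5 S=228.4984 intr=0.0000 cont=0.0000 V=0.0000[hold]  S*(5)=103.7378
k=4: j=0 S=69.8979 intr=67.9821 cont=67.3074 V=67.9821[EX]; j=1 S=90.9451 intr=46.9349 cont=46.2602 V=46.9349[EX]; j=2 S=118.3300 intr=19.5500 cont=22.3068 V=22.3068[hold]; j=3 S=153.9608 intr=0.0000 cont=5.1191 V=5.1191[hold]; j=4 S=200.3206 intr=0.0000 cont=0.0000 V=0.0000[hold]  S*(4)=90.9451
k=3: j=0 S=79.7300 intr=58.1500 cont=57.4753 V=58.1500[EX]; j=1 S=103.7378 intr=34.1422 cont=34.8001 V=34.8001[hold]; j=2 S=134.9748 intr=2.9052 cont=13.8892 V=13.8892[hold]; j=3 S=175.6175 intr=0.0000 cont=2.6195 V=2.6195[hold]  S*(3)=79.7300
k=2: j=0 S=90.9451 intr=46.9349 cont=46.5782 V=46.9349[EX]; j=1 S=118.3300 intr=19.5500 cont=24.5216 V=24.5216[hold]; j=2 S=153.9608 intr=0.0000 cont=8.3735 V=8.3735[hold]  S*(2)=90.9451
k=1: j=0 S=103.7378 intr=34.1422 cont=35.8707 V=35.8707[hold]; j=1 S=134.9748 intr=2.9052 cont=16.5957 V=16.5957[hold]  S*(1)=-
k=0: j=0 S=118.3300 intr=19.5500 cont=26.3777 V=26.3777[hold]  S*(0)=-

price = 26.3777
boundary = - - 90.9451 79.7300 90.9451 103.7378
tree:
26.3777
35.8707 16.5957
46.9349 24.5216 8.3735
58.1500 34.8001 13.8892 2.6195
67.9821 46.9349 22.3068 5.1191 0.0000
76.6017 58.1500 34.1422 10.0040 0.0000 0.0000
84.1584 67.9821 46.9349 19.5500 0.0000 0.0000 0.0000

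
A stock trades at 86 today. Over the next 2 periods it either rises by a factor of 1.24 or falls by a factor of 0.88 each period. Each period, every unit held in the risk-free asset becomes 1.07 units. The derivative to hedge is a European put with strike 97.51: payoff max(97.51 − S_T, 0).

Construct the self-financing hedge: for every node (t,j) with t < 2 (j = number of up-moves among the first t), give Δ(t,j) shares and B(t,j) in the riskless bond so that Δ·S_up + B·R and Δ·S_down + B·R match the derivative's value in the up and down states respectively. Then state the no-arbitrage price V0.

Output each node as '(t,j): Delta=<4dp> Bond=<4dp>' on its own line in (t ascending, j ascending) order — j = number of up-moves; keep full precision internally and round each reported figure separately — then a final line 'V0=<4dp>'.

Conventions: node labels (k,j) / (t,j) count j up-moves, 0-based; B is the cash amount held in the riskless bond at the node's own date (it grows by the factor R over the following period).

(0,0): Delta=-0.4468 Bond=46.0409
(1,0): Delta=-1.0000 Bond=91.1308
(1,1): Delta=-0.0955 Bond=11.8038
V0=7.6171

Risk-neutral probability p* = (R−d)/(u−d) = (1.07−0.88)/(1.24−0.88) = 0.5278.
Terminal payoffs: V(2,0)=30.9116, V(2,1)=3.6668, V(2,2)=0.0000
(1,0): S=75.6800. Δ = (V_up−V_dn)/(S_up−S_dn) = (3.6668−30.9116)/(93.8432−66.5984) = -1.0000. V = [p*·3.6668 + (1−p*)·30.9116]/1.07 = 15.4508. B = V − Δ·S = 91.1308.
(1,1): S=106.6400. Δ = (V_up−V_dn)/(S_up−S_dn) = (0.0000−3.6668)/(132.2336−93.8432) = -0.0955. V = [p*·0.0000 + (1−p*)·3.6668]/1.07 = 1.6183. B = V − Δ·S = 11.8038.
(0,0): S=86.0000. Δ = (V_up−V_dn)/(S_up−S_dn) = (1.6183−15.4508)/(106.6400−75.6800) = -0.4468. V = [p*·1.6183 + (1−p*)·15.4508]/1.07 = 7.6171. B = V − Δ·S = 46.0409.
As a check, the time-0 holding Δ(0,0)·S0 + B(0,0) comes to 7.6171 — exactly V0.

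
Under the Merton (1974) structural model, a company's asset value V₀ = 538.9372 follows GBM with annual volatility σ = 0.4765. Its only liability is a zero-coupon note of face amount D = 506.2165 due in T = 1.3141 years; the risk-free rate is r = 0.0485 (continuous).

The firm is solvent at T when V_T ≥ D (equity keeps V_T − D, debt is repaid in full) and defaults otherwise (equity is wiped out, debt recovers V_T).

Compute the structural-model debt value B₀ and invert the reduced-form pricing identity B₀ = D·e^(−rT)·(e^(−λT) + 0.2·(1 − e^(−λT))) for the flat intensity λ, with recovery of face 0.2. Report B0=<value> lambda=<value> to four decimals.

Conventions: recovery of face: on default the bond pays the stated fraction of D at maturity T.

Work the structural quantities from V₀ = 538.9372 against face 506.2165:
d₁ = [ln(V₀/D) + (r + σ²/2)T] / (σ√T)
   = [ln(538.9372/506.2165) + (0.0485 + 0.5·0.4765²)·1.3141] / (0.4765·√1.3141)
   = [0.062635 + 0.212919] / 0.546232 = 0.504462
d₂ = d₁ − σ√T = 0.504462 − 0.546232 = -0.041770
N(d₁) = 0.693032,  N(d₂) = 0.483341,  e^(−rT) = 0.938255
E₀ = V₀·N(d₁) − D·e^(−rT)·N(d₂)
   = 538.9372·0.693032 − 506.2165·0.938255·0.483341 = 143.932861
B₀ = V₀ − E₀ = 538.9372 − 143.932861 = 395.004339
e^(−λT) = (B₀·e^(rT)/D − 0.2)/(1 − 0.2) = (395.0043·1.065809/506.2165 − 0.2)/0.8 = 0.78957254
λ = −ln(0.78957254)/1.3141 = 0.179791

B0=395.0043 lambda=0.1798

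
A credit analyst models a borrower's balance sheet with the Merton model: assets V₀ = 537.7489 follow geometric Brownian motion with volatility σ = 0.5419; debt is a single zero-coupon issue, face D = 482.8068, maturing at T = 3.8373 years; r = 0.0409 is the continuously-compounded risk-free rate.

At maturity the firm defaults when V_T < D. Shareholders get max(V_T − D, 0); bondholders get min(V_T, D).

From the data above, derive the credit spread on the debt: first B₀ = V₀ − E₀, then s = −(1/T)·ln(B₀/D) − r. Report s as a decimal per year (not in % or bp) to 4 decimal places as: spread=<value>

spread=0.1033

With assets at 537.7489 and a single debt payment of 482.8068 at 3.8373 years:
d₁ = [ln(V₀/D) + (r + σ²/2)T] / (σ√T)
   = [ln(537.7489/482.8068) + (0.0409 + 0.5·0.5419²)·3.8373] / (0.5419·√3.8373)
   = [0.107775 + 0.720368] / 1.061529 = 0.780141
d₂ = d₁ − σ√T = 0.780141 − 1.061529 = -0.281388
N(d₁) = 0.782346,  N(d₂) = 0.389206,  e^(−rT) = 0.854751
E₀ = V₀·N(d₁) − D·e^(−rT)·N(d₂)
   = 537.7489·0.782346 − 482.8068·0.854751·0.389206 = 260.088330
B₀ = V₀ − E₀ = 537.7489 − 260.088330 = 277.660570
spread = −(1/T)·ln(B₀/D) − r = −(1/3.8373)·ln(277.660570/482.8068) − 0.0409 = 0.10326834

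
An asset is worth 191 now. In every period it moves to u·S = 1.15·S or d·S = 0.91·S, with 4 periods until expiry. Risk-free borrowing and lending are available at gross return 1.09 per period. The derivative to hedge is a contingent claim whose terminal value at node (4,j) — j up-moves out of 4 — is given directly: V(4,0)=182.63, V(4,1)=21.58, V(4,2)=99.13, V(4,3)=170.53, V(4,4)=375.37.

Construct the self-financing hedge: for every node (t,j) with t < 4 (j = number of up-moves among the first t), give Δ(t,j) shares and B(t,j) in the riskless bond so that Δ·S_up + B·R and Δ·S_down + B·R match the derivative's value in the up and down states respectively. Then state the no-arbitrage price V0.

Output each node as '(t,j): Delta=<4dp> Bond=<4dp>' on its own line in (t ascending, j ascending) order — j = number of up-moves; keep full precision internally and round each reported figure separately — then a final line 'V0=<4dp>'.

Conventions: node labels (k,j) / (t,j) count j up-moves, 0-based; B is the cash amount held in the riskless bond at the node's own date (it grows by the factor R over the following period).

(0,0): Delta=2.1044 Bond=-250.8063
(1,0): Delta=1.1940 Bond=-115.1451
(1,1): Delta=2.3446 Bond=-326.1234
(2,0): Delta=0.4326 Bond=-5.0739
(2,1): Delta=1.3949 Bond=-165.6529
(2,2): Delta=2.5951 Bond=-418.7484
(3,0): Delta=-4.6622 Bond=727.7779
(3,1): Delta=1.7765 Bond=-249.9667
(3,2): Delta=1.2942 Bond=-157.4266
(3,3): Delta=2.9382 Bond=-556.1055
V0=151.1404

Arbitrage-free pricing uses the up-move probability p* = (R−d)/(u−d) = 0.7500, discounting each step at R = 1.09.
Payoffs at expiry: V(4,0)=182.6300, V(4,1)=21.5800, V(4,2)=99.1300, V(4,3)=170.5300, V(4,4)=375.3700
  t=3,j=0: stock 143.9321 → up 165.5219 (V=21.5800), down 130.9782 (V=182.6300). Price 56.7362; hedge Δ=-4.6622, bond B=727.7779.
  t=3,j=1: stock 181.8922 → up 209.1760 (V=99.1300), down 165.5219 (V=21.5800). Price 73.1583; hedge Δ=1.7765, bond B=-249.9667.
  t=3,j=2: stock 229.8637 → up 264.3433 (V=170.5300), down 209.1760 (V=99.1300). Price 140.0734; hedge Δ=1.2942, bond B=-157.4266.
  t=3,j=3: stock 290.4871 → up 334.0602 (V=375.3700), down 264.3433 (V=170.5300). Price 297.3945; hedge Δ=2.9382, bond B=-556.1055.
  t=2,j=0: stock 158.1671 → up 181.8922 (V=73.1583), down 143.9321 (V=56.7362). Price 63.3511; hedge Δ=0.4326, bond B=-5.0739.
  t=2,j=1: stock 199.8815 → up 229.8637 (V=140.0734), down 181.8922 (V=73.1583). Price 113.1602; hedge Δ=1.3949, bond B=-165.6529.
  t=2,j=2: stock 252.5975 → up 290.4871 (V=297.3945), down 229.8637 (V=140.0734). Price 236.7562; hedge Δ=2.5951, bond B=-418.7484.
  t=1,j=0: stock 173.8100 → up 199.8815 (V=113.1602), down 158.1671 (V=63.3511). Price 92.3926; hedge Δ=1.1940, bond B=-115.1451.
  t=1,j=1: stock 219.6500 → up 252.5975 (V=236.7562), down 199.8815 (V=113.1602). Price 188.8598; hedge Δ=2.3446, bond B=-326.1234.
  t=0,j=0: stock 191.0000 → up 219.6500 (V=188.8598), down 173.8100 (V=92.3926). Price 151.1404; hedge Δ=2.1044, bond B=-250.8063.
Verification: the root portfolio costs Δ(0,0)·S0 + B(0,0) = 151.1404, matching V0.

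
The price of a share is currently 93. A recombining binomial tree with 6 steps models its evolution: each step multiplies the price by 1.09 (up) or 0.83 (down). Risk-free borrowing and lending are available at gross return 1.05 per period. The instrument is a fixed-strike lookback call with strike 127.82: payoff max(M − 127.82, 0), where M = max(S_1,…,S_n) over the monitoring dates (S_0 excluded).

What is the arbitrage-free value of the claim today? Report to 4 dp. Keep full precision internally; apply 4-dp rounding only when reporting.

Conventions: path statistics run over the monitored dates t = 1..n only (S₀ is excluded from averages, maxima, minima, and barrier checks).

Set p* = 0.8462 (from d < R < u); the path-dependent value is the discounted p*-expectation over all price paths.
Enumerate all 2^6 = 64 price paths (U = up ×1.09, D = down ×0.83); each path with k up-moves has probability p*^k·(1−p*)^(6−k).
DDDDDD: M=77.1900, payoff=0.0000, prob=0.000013
UDDDDD: M=101.3700, payoff=0.0000, prob=0.000073
DUDDDD: M=84.1371, payoff=0.0000, prob=0.000073
UUDDDD: M=110.4933, payoff=0.0000, prob=0.000401
DDUDDD: M=77.1900, payoff=0.0000, prob=0.000073
UDUDDD: M=101.3700, payoff=0.0000, prob=0.000401
DUUDDD: M=91.7094, payoff=0.0000, prob=0.000401
UUUDDD: M=120.4377, payoff=0.0000, prob=0.002206
DDDUDD: M=77.1900, payoff=0.0000, prob=0.000073
UDDUDD: M=101.3700, payoff=0.0000, prob=0.000401
DUDUDD: M=84.1371, payoff=0.0000, prob=0.000401
UUDUDD: M=110.4933, payoff=0.0000, prob=0.002206
DDUUDD: M=77.1900, payoff=0.0000, prob=0.000401
UDUUDD: M=101.3700, payoff=0.0000, prob=0.002206
DUUUDD: M=99.9633, payoff=0.0000, prob=0.002206
UUUUDD: M=131.2771, payoff=3.4571, prob=0.012133
DDDDUD: M=77.1900, payoff=0.0000, prob=0.000073
UDDDUD: M=101.3700, payoff=0.0000, prob=0.000401
DUDDUD: M=84.1371, payoff=0.0000, prob=0.000401
UUDDUD: M=110.4933, payoff=0.0000, prob=0.002206
DDUDUD: M=77.1900, payoff=0.0000, prob=0.000401
UDUDUD: M=101.3700, payoff=0.0000, prob=0.002206
DUUDUD: M=91.7094, payoff=0.0000, prob=0.002206
UUUDUD: M=120.4377, payoff=0.0000, prob=0.012133
DDDUUD: M=77.1900, payoff=0.0000, prob=0.000401
UDDUUD: M=101.3700, payoff=0.0000, prob=0.002206
DUDUUD: M=84.1371, payoff=0.0000, prob=0.002206
UUDUUD: M=110.4933, payoff=0.0000, prob=0.012133
DDUUUD: M=82.9695, payoff=0.0000, prob=0.002206
UDUUUD: M=108.9600, payoff=0.0000, prob=0.012133
DUUUUD: M=108.9600, payoff=0.0000, prob=0.012133
UUUUUD: M=143.0920, payoff=15.2720, prob=0.066732
DDDDDU: M=77.1900, payoff=0.0000, prob=0.000073
UDDDDU: M=101.3700, payoff=0.0000, prob=0.000401
DUDDDU: M=84.1371, payoff=0.0000, prob=0.000401
UUDDDU: M=110.4933, payoff=0.0000, prob=0.002206
DDUDDU: M=77.1900, payoff=0.0000, prob=0.000401
UDUDDU: M=101.3700, payoff=0.0000, prob=0.002206
DUUDDU: M=91.7094, payoff=0.0000, prob=0.002206
UUUDDU: M=120.4377, payoff=0.0000, prob=0.012133
DDDUDU: M=77.1900, payoff=0.0000, prob=0.000401
UDDUDU: M=101.3700, payoff=0.0000, prob=0.002206
DUDUDU: M=84.1371, payoff=0.0000, prob=0.002206
UUDUDU: M=110.4933, payoff=0.0000, prob=0.012133
DDUUDU: M=77.1900, payoff=0.0000, prob=0.002206
UDUUDU: M=101.3700, payoff=0.0000, prob=0.012133
DUUUDU: M=99.9633, payoff=0.0000, prob=0.012133
UUUUDU: M=131.2771, payoff=3.4571, prob=0.066732
DDDDUU: M=77.1900, payoff=0.0000, prob=0.000401
UDDDUU: M=101.3700, payoff=0.0000, prob=0.002206
DUDDUU: M=84.1371, payoff=0.0000, prob=0.002206
UUDDUU: M=110.4933, payoff=0.0000, prob=0.012133
DDUDUU: M=77.1900, payoff=0.0000, prob=0.002206
UDUDUU: M=101.3700, payoff=0.0000, prob=0.012133
DUUDUU: M=91.7094, payoff=0.0000, prob=0.012133
UUUDUU: M=120.4377, payoff=0.0000, prob=0.066732
DDDUUU: M=77.1900, payoff=0.0000, prob=0.002206
UDDUUU: M=101.3700, payoff=0.0000, prob=0.012133
DUDUUU: M=90.4368, payoff=0.0000, prob=0.012133
UUDUUU: M=118.7664, payoff=0.0000, prob=0.066732
DDUUUU: M=90.4368, payoff=0.0000, prob=0.012133
UDUUUU: M=118.7664, payoff=0.0000, prob=0.066732
DUUUUU: M=118.7664, payoff=0.0000, prob=0.066732
UUUUUU: M=155.9703, payoff=28.1503, prob=0.367025
Price = Σ prob·payoff / R^6 = 11.623650 / 1.340096 = 8.6737

price = 8.6737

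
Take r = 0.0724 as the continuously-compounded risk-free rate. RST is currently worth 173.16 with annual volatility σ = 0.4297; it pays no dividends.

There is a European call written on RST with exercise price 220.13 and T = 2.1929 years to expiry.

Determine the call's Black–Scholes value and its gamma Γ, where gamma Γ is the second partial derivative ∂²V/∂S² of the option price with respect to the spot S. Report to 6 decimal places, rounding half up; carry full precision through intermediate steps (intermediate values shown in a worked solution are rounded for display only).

σ√T = 0.4297·√2.1929 = 0.636319
d₁ = (ln(S/K) + (r+σ²/2)T) / (σ√T) = (ln(173.16/220.13) + (0.0724+0.4297²/2)·2.1929) / 0.636319 = (-0.240002 + 0.361217) / 0.636319 = 0.190493
d₂ = d₁ − σ√T = 0.190493 − 0.636319 = -0.445825
e^{−rT} = 0.853196
N(d₁) = 0.575539,  N(d₂) = 0.327862
Call price V = S·N(d₁) − K·e^{−rT}·N(d₂) = 99.660287 − 61.577025 = 38.083262
φ(d₁) = (1/√(2π))·e^{−d₁²/2} = 0.391769
Γ = φ(d₁) / (S·σ·√T) = 0.003556

price = 38.083262
Γ = 0.003556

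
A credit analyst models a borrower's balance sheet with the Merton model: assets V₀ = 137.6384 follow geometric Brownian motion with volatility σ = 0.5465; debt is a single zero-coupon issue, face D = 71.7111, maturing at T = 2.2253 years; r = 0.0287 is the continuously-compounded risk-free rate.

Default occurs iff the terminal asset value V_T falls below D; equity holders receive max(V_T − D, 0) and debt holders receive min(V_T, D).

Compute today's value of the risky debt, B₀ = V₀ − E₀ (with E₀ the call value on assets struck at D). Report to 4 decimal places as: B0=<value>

Work the structural quantities from V₀ = 137.6384 against face 71.7111:
d₁ = [ln(V₀/D) + (r + σ²/2)T] / (σ√T)
   = [ln(137.6384/71.7111) + (0.0287 + 0.5·0.5465²)·2.2253] / (0.5465·√2.2253)
   = [0.651984 + 0.396173] / 0.815238 = 1.285707
d₂ = d₁ − σ√T = 1.285707 − 0.815238 = 0.470469
N(d₁) = 0.900727,  N(d₂) = 0.680990,  e^(−rT) = 0.938131
E₀ = V₀·N(d₁) − D·e^(−rT)·N(d₂)
   = 137.6384·0.900727 − 71.7111·0.938131·0.680990 = 78.161491
B₀ = V₀ − E₀ = 137.6384 − 78.161491 = 59.476909

B0=59.4769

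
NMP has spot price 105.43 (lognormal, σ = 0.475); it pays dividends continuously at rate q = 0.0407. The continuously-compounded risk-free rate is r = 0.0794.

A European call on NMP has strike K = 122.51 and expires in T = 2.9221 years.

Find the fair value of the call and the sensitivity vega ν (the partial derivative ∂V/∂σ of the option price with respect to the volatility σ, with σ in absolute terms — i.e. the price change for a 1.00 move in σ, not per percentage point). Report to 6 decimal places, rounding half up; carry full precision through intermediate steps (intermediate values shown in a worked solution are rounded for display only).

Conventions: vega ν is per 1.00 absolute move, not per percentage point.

price = 28.329306
ν = 59.823982

σ√T = 0.475·√2.9221 = 0.811972
d₁ = (ln(S/K) + (r−q+σ²/2)T) / (σ√T) = (ln(105.43/122.51) + (0.0794−0.0407+0.475²/2)·2.9221) / 0.811972 = (-0.150145 + 0.442735) / 0.811972 = 0.360344
d₂ = d₁ − σ√T = 0.360344 − 0.811972 = -0.451628
e^{−rT} = 0.792934
e^{−qT} = 0.887870
N(d₁) = 0.640705,  N(d₂) = 0.325768
Call price V = S·e^{−qT}·N(d₁) − K·e^{−rT}·N(d₂) = 59.975230 − 31.645924 = 28.329306
φ(d₁) = (1/√(2π))·e^{−d₁²/2} = 0.373864
ν = S·e^{−qT}·φ(d₁)·√T = 59.823982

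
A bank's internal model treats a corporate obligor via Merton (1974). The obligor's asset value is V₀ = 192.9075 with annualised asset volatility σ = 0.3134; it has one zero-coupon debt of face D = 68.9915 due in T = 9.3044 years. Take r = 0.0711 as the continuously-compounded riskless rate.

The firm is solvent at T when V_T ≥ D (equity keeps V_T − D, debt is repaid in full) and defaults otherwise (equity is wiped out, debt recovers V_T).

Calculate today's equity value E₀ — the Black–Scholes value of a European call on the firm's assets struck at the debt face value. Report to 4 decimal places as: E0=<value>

E0=158.4290

Work the structural quantities from V₀ = 192.9075 against face 68.9915:
d₁ = [ln(V₀/D) + (r + σ²/2)T] / (σ√T)
   = [ln(192.9075/68.9915) + (0.0711 + 0.5·0.3134²)·9.3044] / (0.3134·√9.3044)
   = [1.028227 + 1.118480] / 0.955968 = 2.245586
d₂ = d₁ − σ√T = 2.245586 − 0.955968 = 1.289618
N(d₁) = 0.987635,  N(d₂) = 0.901408,  e^(−rT) = 0.516055
E₀ = V₀·N(d₁) − D·e^(−rT)·N(d₂)
   = 192.9075·0.987635 − 68.9915·0.516055·0.901408 = 158.428964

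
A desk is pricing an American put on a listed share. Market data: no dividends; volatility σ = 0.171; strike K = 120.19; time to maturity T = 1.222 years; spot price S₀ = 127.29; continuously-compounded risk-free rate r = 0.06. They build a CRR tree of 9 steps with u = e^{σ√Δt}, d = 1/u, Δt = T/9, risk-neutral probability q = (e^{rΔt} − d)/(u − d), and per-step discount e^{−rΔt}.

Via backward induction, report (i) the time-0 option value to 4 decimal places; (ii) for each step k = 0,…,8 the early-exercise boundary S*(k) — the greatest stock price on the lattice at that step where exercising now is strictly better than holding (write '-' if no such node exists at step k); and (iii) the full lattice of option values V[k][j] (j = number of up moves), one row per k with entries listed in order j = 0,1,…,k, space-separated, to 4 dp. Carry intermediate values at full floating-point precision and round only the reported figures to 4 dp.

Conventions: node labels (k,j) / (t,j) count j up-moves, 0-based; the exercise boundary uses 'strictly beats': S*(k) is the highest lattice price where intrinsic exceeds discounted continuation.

price = 3.7140
boundary = - - - 105.3657 98.9315 105.3657 98.9315 105.3657 112.2185
tree:
3.7140
6.0767 1.8293
9.6551 3.2291 0.7072
14.8243 5.5546 1.3676 0.1754
21.2585 9.2559 2.5983 0.3775 0.0120
27.2999 14.8243 4.8216 0.8114 0.0269 0.0000
32.9723 21.2585 8.6608 1.7410 0.0602 0.0000 0.0000
38.2984 27.2999 14.8243 3.7290 0.1346 0.0000 0.0000 0.0000
43.2992 32.9723 21.2585 7.9715 0.3010 0.0000 0.0000 0.0000 0.0000
47.9946 38.2984 27.2999 14.8243 0.6731 0.0000 0.0000 0.0000 0.0000 0.0000

Δt=0.13578  u=1.06504  d=0.93893  q=0.54912  discount=0.99189
step 9 (expiry): payoffs max(K−S,0) = 47.9946 38.2984 27.2999 14.8243 0.6731 0.0000 0.0000 0.0000 0.0000 0.0000
step 8: (k=8,j=0): S=76.8908, K−S=43.2992, hold=42.3240 ⇒ V=43.2992 exercise | (k=8,j=1): S=87.2177, K−S=32.9723, hold=31.9971 ⇒ V=32.9723 exercise | (k=8,j=2): S=98.9315, K−S=21.2585, hold=20.2834 ⇒ V=21.2585 exercise | (k=8,j=3): S=112.2185, K−S=7.9715, hold=6.9964 ⇒ V=7.9715 exercise | (k=8,j=4): S=127.2900, K−S=0.0000, hold=0.3010 ⇒ V=0.3010 continue | (k=8,j=5): S=144.3857, K−S=0.0000, hold=0.0000 ⇒ V=0.0000 continue | (k=8,j=6): S=163.7775, K−S=0.0000, hold=0.0000 ⇒ V=0.0000 continue | (k=8,j=7): S=185.7736, K−S=0.0000, hold=0.0000 ⇒ V=0.0000 continue | (k=8,j=8): S=210.7240, K−S=0.0000, hold=0.0000 ⇒ V=0.0000 continue  boundary S*=112.2185
step 7: (k=7,j=0): S=81.8916, K−S=38.2984, hold=37.3232 ⇒ V=38.2984 exercise | (k=7,j=1): S=92.8901, K−S=27.2999, hold=26.3247 ⇒ V=27.2999 exercise | (k=7,j=2): S=105.3657, K−S=14.8243, hold=13.8491 ⇒ V=14.8243 exercise | (k=7,j=3): S=119.5169, K−S=0.6731, hold=3.7290 ⇒ V=3.7290 continue | (k=7,j=4): S=135.5686, K−S=0.0000, hold=0.1346 ⇒ V=0.1346 continue | (k=7,j=5): S=153.7762, K−S=0.0000, hold=0.0000 ⇒ V=0.0000 continue | (k=7,j=6): S=174.4292, K−S=0.0000, hold=0.0000 ⇒ V=0.0000 continue | (k=7,j=7): S=197.8559, K−S=0.0000, hold=0.0000 ⇒ V=0.0000 continue  boundary S*=105.3657
step 6: (k=6,j=0): S=87.2177, K−S=32.9723, hold=31.9971 ⇒ V=32.9723 exercise | (k=6,j=1): S=98.9315, K−S=21.2585, hold=20.2834 ⇒ V=21.2585 exercise | (k=6,j=2): S=112.2185, K−S=7.9715, hold=8.6608 ⇒ V=8.6608 continue | (k=6,j=3): S=127.2900, K−S=0.0000, hold=1.7410 ⇒ V=1.7410 continue | (k=6,j=4): S=144.3857, K−S=0.0000, hold=0.0602 ⇒ V=0.0602 continue | (k=6,j=5): S=163.7775, K−S=0.0000, hold=0.0000 ⇒ V=0.0000 continue | (k=6,j=6): S=185.7736, K−S=0.0000, hold=0.0000 ⇒ V=0.0000 continue  boundary S*=98.9315
step 5: (k=5,j=0): S=92.8901, K−S=27.2999, hold=26.3247 ⇒ V=27.2999 exercise | (k=5,j=1): S=105.3657, K−S=14.8243, hold=14.2245 ⇒ V=14.8243 exercise | (k=5,j=2): S=119.5169, K−S=0.6731, hold=4.8216 ⇒ V=4.8216 continue | (k=5,j=3): S=135.5686, K−S=0.0000, hold=0.8114 ⇒ V=0.8114 continue | (k=5,j=4): S=153.7762, K−S=0.0000, hold=0.0269 ⇒ V=0.0269 continue | (k=5,j=5): S=174.4292, K−S=0.0000, hold=0.0000 ⇒ V=0.0000 continue  boundary S*=105.3657
step 4: (k=4,j=0): S=98.9315, K−S=21.2585, hold=20.2834 ⇒ V=21.2585 exercise | (k=4,j=1): S=112.2185, K−S=7.9715, hold=9.2559 ⇒ V=9.2559 continue | (k=4,j=2): S=127.2900, K−S=0.0000, hold=2.5983 ⇒ V=2.5983 continue | (k=4,j=3): S=144.3857, K−S=0.0000, hold=0.3775 ⇒ V=0.3775 continue | (k=4,j=4): S=163.7775, K−S=0.0000, hold=0.0120 ⇒ V=0.0120 continue  boundary S*=98.9315
step 3: (k=3,j=0): S=105.3657, K−S=14.8243, hold=14.5486 ⇒ V=14.8243 exercise | (k=3,j=1): S=119.5169, K−S=0.6731, hold=5.5546 ⇒ V=5.5546 continue | (k=3,j=2): S=135.5686, K−S=0.0000, hold=1.3676 ⇒ V=1.3676 continue | (k=3,j=3): S=153.7762, K−S=0.0000, hold=0.1754 ⇒ V=0.1754 continue  boundary S*=105.3657
step 2: (k=2,j=0): S=112.2185, K−S=7.9715, hold=9.6551 ⇒ V=9.6551 continue | (k=2,j=1): S=127.2900, K−S=0.0000, hold=3.2291 ⇒ V=3.2291 continue | (k=2,j=2): S=144.3857, K−S=0.0000, hold=0.7072 ⇒ V=0.7072 continue  boundary S*=-
step 1: (k=1,j=0): S=119.5169, K−S=0.6731, hold=6.0767 ⇒ V=6.0767 continue | (k=1,j=1): S=135.5686, K−S=0.0000, hold=1.8293 ⇒ V=1.8293 continue  boundary S*=-
step 0: (k=0,j=0): S=127.2900, K−S=0.0000, hold=3.7140 ⇒ V=3.7140 continue  boundary S*=-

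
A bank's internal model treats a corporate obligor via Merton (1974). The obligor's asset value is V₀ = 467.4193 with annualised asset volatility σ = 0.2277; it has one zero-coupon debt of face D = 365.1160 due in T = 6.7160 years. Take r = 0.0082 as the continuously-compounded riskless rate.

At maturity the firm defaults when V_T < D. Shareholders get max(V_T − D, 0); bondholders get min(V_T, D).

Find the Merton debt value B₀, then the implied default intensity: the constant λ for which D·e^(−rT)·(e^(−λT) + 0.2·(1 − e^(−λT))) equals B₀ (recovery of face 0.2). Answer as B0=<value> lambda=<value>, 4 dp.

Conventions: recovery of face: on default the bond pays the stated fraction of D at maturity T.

B0=300.5256 lambda=0.0265

Work the structural quantities from V₀ = 467.4193 against face 365.1160:
d₁ = [ln(V₀/D) + (r + σ²/2)T] / (σ√T)
   = [ln(467.4193/365.1160) + (0.0082 + 0.5·0.2277²)·6.7160] / (0.2277·√6.7160)
   = [0.247012 + 0.229174] / 0.590090 = 0.806972
d₂ = d₁ − σ√T = 0.806972 − 0.590090 = 0.216881
N(d₁) = 0.790159,  N(d₂) = 0.585850,  e^(−rT) = 0.946418
E₀ = V₀·N(d₁) − D·e^(−rT)·N(d₂)
   = 467.4193·0.790159 − 365.1160·0.946418·0.585850 = 166.893702
B₀ = V₀ − E₀ = 467.4193 − 166.893702 = 300.525598
e^(−λT) = (B₀·e^(rT)/D − 0.2)/(1 − 0.2) = (300.5256·1.056616/365.1160 − 0.2)/0.8 = 0.83712063
λ = −ln(0.83712063)/6.7160 = 0.026472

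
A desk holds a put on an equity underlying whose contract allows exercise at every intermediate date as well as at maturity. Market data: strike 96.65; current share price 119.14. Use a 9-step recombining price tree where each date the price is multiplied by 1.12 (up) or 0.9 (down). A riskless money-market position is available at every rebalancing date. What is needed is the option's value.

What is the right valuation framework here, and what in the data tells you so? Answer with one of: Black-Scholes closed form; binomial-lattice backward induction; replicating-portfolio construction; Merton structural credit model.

framework: binomial-lattice backward induction

Key observation: the put (strike 96.65 on spot 119.14) is American-style on a 9-step discrete price model, so the early-exercise decision at every node requires stepwise backward valuation — a closed form cannot price the exercise right.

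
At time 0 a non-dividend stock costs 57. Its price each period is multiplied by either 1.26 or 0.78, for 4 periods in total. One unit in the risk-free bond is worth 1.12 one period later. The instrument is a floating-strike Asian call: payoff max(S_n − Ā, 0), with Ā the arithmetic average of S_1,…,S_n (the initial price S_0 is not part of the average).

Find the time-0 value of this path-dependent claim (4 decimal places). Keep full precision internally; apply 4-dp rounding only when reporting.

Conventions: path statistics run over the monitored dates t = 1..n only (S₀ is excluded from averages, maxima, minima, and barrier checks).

No-arbitrage gives p* = (R−d)/(u−d) = 0.7083: enumerate every path, weight its payoff by its p*-probability, and discount by R^4.
Enumerate all 2^4 = 16 price paths (U = up ×1.26, D = down ×0.78); each path with k up-moves has probability p*^k·(1−p*)^(4−k).
DDDD: Ā=31.8217, payoff=0.0000, prob=0.007237
UDDD: Ā=51.4043, payoff=0.0000, prob=0.017575
DUDD: Ā=44.5643, payoff=0.0000, prob=0.017575
UUDD: Ā=71.9885, payoff=0.0000, prob=0.042682
DDUD: Ā=39.2291, payoff=0.0000, prob=0.017575
UDUD: Ā=63.3701, payoff=0.0000, prob=0.042682
DUUD: Ā=56.5301, payoff=0.0000, prob=0.042682
UUUD: Ā=91.3178, payoff=0.0000, prob=0.103657
DDDU: Ā=35.0676, payoff=0.0000, prob=0.017575
UDDU: Ā=56.6477, payoff=0.0000, prob=0.042682
DUDU: Ā=49.8077, payoff=5.2483, prob=0.042682
UUDU: Ā=80.4587, payoff=8.4781, prob=0.103657
DDUU: Ā=44.4725, payoff=10.5835, prob=0.042682
UDUU: Ā=71.8403, payoff=17.0965, prob=0.103657
DUUU: Ā=65.0003, payoff=23.9365, prob=0.103657
UUUU: Ā=105.0004, payoff=38.6666, prob=0.251739
Price = Σ prob·payoff / R^4 = 15.541811 / 1.573519 = 9.8771

price = 9.8771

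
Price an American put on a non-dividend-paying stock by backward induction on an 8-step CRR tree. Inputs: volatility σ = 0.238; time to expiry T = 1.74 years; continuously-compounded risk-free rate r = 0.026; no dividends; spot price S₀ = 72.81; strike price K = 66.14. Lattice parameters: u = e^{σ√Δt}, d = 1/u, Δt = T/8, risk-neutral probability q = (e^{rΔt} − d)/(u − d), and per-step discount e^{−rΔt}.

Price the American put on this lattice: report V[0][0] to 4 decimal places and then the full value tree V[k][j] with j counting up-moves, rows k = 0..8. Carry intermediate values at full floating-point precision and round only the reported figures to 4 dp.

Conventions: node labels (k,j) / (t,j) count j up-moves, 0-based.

Δt=0.21750  u=1.11739  d=0.89494  q=0.49777  discount=0.99436
step 8 (expiry): payoffs max(K−S,0) = 36.1793 28.7322 19.4341 7.8249 0.0000 0.0000 0.0000 0.0000 0.0000
k=7: (k=7,j=0): S=33.4778, K−S=32.6622, hold=32.2892 ⇒ V=32.6622 exercise | (k=7,j=1): S=41.7991, K−S=24.3409, hold=23.9680 ⇒ V=24.3409 exercise | (k=7,j=2): S=52.1887, K−S=13.9513, hold=13.5783 ⇒ V=13.9513 exercise | (k=7,j=3): S=65.1608, K−S=0.9792, hold=3.9077 ⇒ V=3.9077 continue | (k=7,j=4): S=81.3572, K−S=0.0000, hold=0.0000 ⇒ V=0.0000 continue | (k=7,j=5): S=101.5794, K−S=0.0000, hold=0.0000 ⇒ V=0.0000 continue | (k=7,j=6): S=126.8281, K−S=0.0000, hold=0.0000 ⇒ V=0.0000 continue | (k=7,j=7): S=158.3526, K−S=0.0000, hold=0.0000 ⇒ V=0.0000 continue
k=6: (k=6,j=0): S=37.4078, K−S=28.7322, hold=28.3593 ⇒ V=28.7322 exercise | (k=6,j=1): S=46.7059, K−S=19.4341, hold=19.0612 ⇒ V=19.4341 exercise | (k=6,j=2): S=58.3151, K−S=7.8249, hold=8.9014 ⇒ V=8.9014 continue | (k=6,j=3): S=72.8100, K−S=0.0000, hold=1.9515 ⇒ V=1.9515 continue | (k=6,j=4): S=90.9077, K−S=0.0000, hold=0.0000 ⇒ V=0.0000 continue | (k=6,j=5): S=113.5038, K−S=0.0000, hold=0.0000 ⇒ V=0.0000 continue | (k=6,j=6): S=141.7164, K−S=0.0000, hold=0.0000 ⇒ V=0.0000 continue
k=5: (k=5,j=0): S=41.7991, K−S=24.3409, hold=23.9680 ⇒ V=24.3409 exercise | (k=5,j=1): S=52.1887, K−S=13.9513, hold=14.1112 ⇒ V=14.1112 continue | (k=5,j=2): S=65.1608, K−S=0.9792, hold=5.4112 ⇒ V=5.4112 continue | (k=5,j=3): S=81.3572, K−S=0.0000, hold=0.9746 ⇒ V=0.9746 continue | (k=5,j=4): S=101.5794, K−S=0.0000, hold=0.0000 ⇒ V=0.0000 continue | (k=5,j=5): S=126.8281, K−S=0.0000, hold=0.0000 ⇒ V=0.0000 continue
k=4: (k=4,j=0): S=46.7059, K−S=19.4341, hold=19.1403 ⇒ V=19.4341 exercise | (k=4,j=1): S=58.3151, K−S=7.8249, hold=9.7254 ⇒ V=9.7254 continue | (k=4,j=2): S=72.8100, K−S=0.0000, hold=3.1847 ⇒ V=3.1847 continue | (k=4,j=3): S=90.9077, K−S=0.0000, hold=0.4867 ⇒ V=0.4867 continue | (k=4,j=4): S=113.5038, K−S=0.0000, hold=0.0000 ⇒ V=0.0000 continue
k=3: (k=3,j=0): S=52.1887, K−S=13.9513, hold=14.5191 ⇒ V=14.5191 continue | (k=3,j=1): S=65.1608, K−S=0.9792, hold=6.4331 ⇒ V=6.4331 continue | (k=3,j=2): S=81.3572, K−S=0.0000, hold=1.8313 ⇒ V=1.8313 continue | (k=3,j=3): S=101.5794, K−S=0.0000, hold=0.2431 ⇒ V=0.2431 continue
k=2: (k=2,j=0): S=58.3151, K−S=7.8249, hold=10.4349 ⇒ V=10.4349 continue | (k=2,j=1): S=72.8100, K−S=0.0000, hold=4.1191 ⇒ V=4.1191 continue | (k=2,j=2): S=90.9077, K−S=0.0000, hold=1.0349 ⇒ V=1.0349 continue
k=1: (k=1,j=0): S=65.1608, K−S=0.9792, hold=7.2500 ⇒ V=7.2500 continue | (k=1,j=1): S=81.3572, K−S=0.0000, hold=2.5693 ⇒ V=2.5693 continue
k=0: (k=0,j=0): S=72.8100, K−S=0.0000, hold=4.8923 ⇒ V=4.8923 continue

price = 4.8923
tree:
4.8923
7.2500 2.5693
10.4349 4.1191 1.0349
14.5191 6.4331 1.8313 0.2431
19.4341 9.7254 3.1847 0.4867 0.0000
24.3409 14.1112 5.4112 0.9746 0.0000 0.0000
28.7322 19.4341 8.9014 1.9515 0.0000 0.0000 0.0000
32.6622 24.3409 13.9513 3.9077 0.0000 0.0000 0.0000 0.0000
36.1793 28.7322 19.4341 7.8249 0.0000 0.0000 0.0000 0.0000 0.0000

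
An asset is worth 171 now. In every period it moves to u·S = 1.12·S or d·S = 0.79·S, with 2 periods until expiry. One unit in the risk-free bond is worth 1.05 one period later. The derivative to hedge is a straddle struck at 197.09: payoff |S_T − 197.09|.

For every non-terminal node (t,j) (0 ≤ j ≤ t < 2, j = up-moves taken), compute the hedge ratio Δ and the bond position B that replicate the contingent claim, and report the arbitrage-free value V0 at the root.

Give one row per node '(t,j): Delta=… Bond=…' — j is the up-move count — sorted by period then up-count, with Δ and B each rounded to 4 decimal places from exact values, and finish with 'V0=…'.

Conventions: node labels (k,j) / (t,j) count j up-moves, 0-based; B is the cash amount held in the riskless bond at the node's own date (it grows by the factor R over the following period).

(0,0): Delta=-0.5369 Bond=119.1889
(1,0): Delta=-1.0000 Bond=187.7048
(1,1): Delta=-0.4490 Bond=108.3062
V0=27.3742

Since d<R<u, set p* = (R−d)/(u−d) = 0.7879; price each node as the discounted p*-expectation of its children.
Payoffs at expiry: V(2,0)=90.3689, V(2,1)=45.7892, V(2,2)=17.4124
  t=1,j=0: stock 135.0900 → up 151.3008 (V=45.7892), down 106.7211 (V=90.3689). Price 52.6148; hedge Δ=-1.0000, bond B=187.7048.
  t=1,j=1: stock 191.5200 → up 214.5024 (V=17.4124), down 151.3008 (V=45.7892). Price 22.3159; hedge Δ=-0.4490, bond B=108.3062.
  t=0,j=0: stock 171.0000 → up 191.5200 (V=22.3159), down 135.0900 (V=52.6148). Price 27.3742; hedge Δ=-0.5369, bond B=119.1889.
Sanity check at the root: Δ(0,0)·S0 + B(0,0) reproduces V0 = 27.3742.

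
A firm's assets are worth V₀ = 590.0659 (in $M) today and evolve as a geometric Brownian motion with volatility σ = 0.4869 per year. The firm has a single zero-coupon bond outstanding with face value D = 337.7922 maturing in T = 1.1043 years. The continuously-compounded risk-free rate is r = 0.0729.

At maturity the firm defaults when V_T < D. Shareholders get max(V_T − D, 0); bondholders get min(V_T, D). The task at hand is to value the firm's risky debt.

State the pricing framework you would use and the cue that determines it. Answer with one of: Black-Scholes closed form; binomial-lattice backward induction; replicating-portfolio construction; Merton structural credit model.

Key observation: assets follow a GBM and default happens iff V_T < 337.7922; valuing claims on that split (equity as a call, risky debt as the residual) is the structural model's definition.

framework: Merton structural credit model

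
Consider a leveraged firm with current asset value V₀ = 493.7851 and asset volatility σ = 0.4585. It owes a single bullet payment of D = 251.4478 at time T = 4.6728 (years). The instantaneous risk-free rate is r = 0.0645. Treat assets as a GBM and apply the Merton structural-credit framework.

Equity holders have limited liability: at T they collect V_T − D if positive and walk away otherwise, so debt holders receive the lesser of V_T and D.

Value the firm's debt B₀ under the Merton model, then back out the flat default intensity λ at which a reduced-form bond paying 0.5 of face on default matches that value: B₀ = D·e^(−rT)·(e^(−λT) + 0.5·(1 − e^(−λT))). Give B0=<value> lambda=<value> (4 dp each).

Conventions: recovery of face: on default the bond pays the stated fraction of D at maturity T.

Equity is a call on the firm's assets struck at D = 251.4478:
d₁ = [ln(V₀/D) + (r + σ²/2)T] / (σ√T)
   = [ln(493.7851/251.4478) + (0.0645 + 0.5·0.4585²)·4.6728] / (0.4585·√4.6728)
   = [0.674865 + 0.792559] / 0.991124 = 1.480566
d₂ = d₁ − σ√T = 1.480566 − 0.991124 = 0.489442
N(d₁) = 0.930639,  N(d₂) = 0.687735,  e^(−rT) = 0.739785
E₀ = V₀·N(d₁) − D·e^(−rT)·N(d₂)
   = 493.7851·0.930639 − 251.4478·0.739785·0.687735 = 331.604863
B₀ = V₀ − E₀ = 493.7851 − 331.604863 = 162.180237
e^(−λT) = (B₀·e^(rT)/D − 0.5)/(1 − 0.5) = (162.1802·1.351744/251.4478 − 0.5)/0.5 = 0.74371070
λ = −ln(0.74371070)/4.6728 = 0.063367

B0=162.1802 lambda=0.0634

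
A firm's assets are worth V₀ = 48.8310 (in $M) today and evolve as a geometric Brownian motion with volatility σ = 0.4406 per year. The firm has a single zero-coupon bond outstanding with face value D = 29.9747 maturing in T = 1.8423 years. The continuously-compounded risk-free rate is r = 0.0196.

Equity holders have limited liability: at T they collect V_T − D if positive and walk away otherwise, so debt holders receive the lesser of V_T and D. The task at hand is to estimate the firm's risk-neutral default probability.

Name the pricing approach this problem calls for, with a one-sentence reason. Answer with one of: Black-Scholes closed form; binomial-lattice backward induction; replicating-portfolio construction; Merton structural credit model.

Key observation: assets follow a GBM and default happens iff V_T < 29.9747; valuing claims on that split (equity as a call, risky debt as the residual) is the structural model's definition.

framework: Merton structural credit model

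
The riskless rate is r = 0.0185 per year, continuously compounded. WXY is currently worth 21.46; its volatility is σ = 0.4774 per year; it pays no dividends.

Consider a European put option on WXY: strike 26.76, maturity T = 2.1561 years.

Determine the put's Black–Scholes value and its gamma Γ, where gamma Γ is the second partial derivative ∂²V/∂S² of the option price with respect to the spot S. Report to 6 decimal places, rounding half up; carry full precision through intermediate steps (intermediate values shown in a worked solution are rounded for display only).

σ√T = 0.4774·√2.1561 = 0.700998
d₁ = (ln(S/K) + (r+σ²/2)T) / (σ√T) = (ln(21.46/26.76) + (0.0185+0.4774²/2)·2.1561) / 0.700998 = (-0.220717 + 0.285587) / 0.700998 = 0.092539
d₂ = d₁ − σ√T = 0.092539 − 0.700998 = -0.608459
e^{−rT} = 0.960897
N(−d₁) = 0.463135,  N(−d₂) = 0.728559
Put price V = K·e^{−rT}·N(−d₂) − S·N(−d₁) = 18.733870 − 9.938876 = 8.794993
φ(d₁) = (1/√(2π))·e^{−d₁²/2} = 0.397238
Γ = φ(d₁) / (S·σ·√T) = 0.026406

price = 8.794993
Γ = 0.026406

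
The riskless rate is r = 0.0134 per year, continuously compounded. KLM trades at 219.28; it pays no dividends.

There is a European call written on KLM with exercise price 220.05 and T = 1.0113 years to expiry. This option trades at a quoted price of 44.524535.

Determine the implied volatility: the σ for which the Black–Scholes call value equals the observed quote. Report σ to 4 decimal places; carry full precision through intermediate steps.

At σ = 0.5013 the Black–Scholes value reproduces the quote:
σ√T = 0.5013·√1.0113 = 0.504124
d₁ = (ln(S/K) + (r+σ²/2)T) / (σ√T) = (ln(219.28/220.05) + (0.0134+0.5013²/2)·1.0113) / 0.504124 = (-0.003505 + 0.140622) / 0.504124 = 0.271990
d₂ = d₁ − σ√T = 0.271990 − 0.504124 = -0.232134
e^{−rT} = 0.986540
N(d₁) = 0.607185,  N(d₂) = 0.408217
V = S·N(d₁) − K·e^{−rT}·N(d₂) = 133.143556 − 88.619021 = 44.524535 (equal to the quote); since ∂V/∂σ > 0 for all σ, the implied volatility is unique

sigma = 0.5013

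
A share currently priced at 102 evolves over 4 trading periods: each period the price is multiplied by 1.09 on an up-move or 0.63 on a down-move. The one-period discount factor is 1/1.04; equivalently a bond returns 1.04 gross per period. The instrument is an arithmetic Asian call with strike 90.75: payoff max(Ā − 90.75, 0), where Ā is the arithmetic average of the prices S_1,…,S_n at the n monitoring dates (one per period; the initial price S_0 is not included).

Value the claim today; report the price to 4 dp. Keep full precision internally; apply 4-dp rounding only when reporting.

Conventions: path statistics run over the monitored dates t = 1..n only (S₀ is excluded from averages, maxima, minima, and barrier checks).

price = 21.4839

With p* = (R−d)/(u−d) = 0.8913, sum probability × payoff across the paths and divide by R^4.
Enumerate all 2^4 = 16 price paths (U = up ×1.09, D = down ×0.63); each path with k up-moves has probability p*^k·(1−p*)^(4−k).
DDDD: Ā=36.5792, payoff=0.0000, prob=0.000140
UDDD: Ā=63.2877, payoff=0.0000, prob=0.001145
DUDD: Ā=51.5577, payoff=0.0000, prob=0.001145
UUDD: Ā=89.2031, payoff=0.0000, prob=0.009386
DDUD: Ā=44.1678, payoff=0.0000, prob=0.001145
UDUD: Ā=76.4174, payoff=0.0000, prob=0.009386
DUUD: Ā=64.6874, payoff=0.0000, prob=0.009386
UUUD: Ā=111.9194, payoff=21.1694, prob=0.076964
DDDU: Ā=39.5122, payoff=0.0000, prob=0.001145
UDDU: Ā=68.3624, payoff=0.0000, prob=0.009386
DUDU: Ā=56.6324, payoff=0.0000, prob=0.009386
UUDU: Ā=97.9830, payoff=7.2330, prob=0.076964
DDUU: Ā=49.2425, payoff=0.0000, prob=0.009386
UDUU: Ā=85.1973, payoff=0.0000, prob=0.076964
DUUU: Ā=73.4673, payoff=0.0000, prob=0.076964
UUUU: Ā=127.1101, payoff=36.3601, prob=0.631109
Price = Σ prob·payoff / R^4 = 25.133164 / 1.169859 = 21.4839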